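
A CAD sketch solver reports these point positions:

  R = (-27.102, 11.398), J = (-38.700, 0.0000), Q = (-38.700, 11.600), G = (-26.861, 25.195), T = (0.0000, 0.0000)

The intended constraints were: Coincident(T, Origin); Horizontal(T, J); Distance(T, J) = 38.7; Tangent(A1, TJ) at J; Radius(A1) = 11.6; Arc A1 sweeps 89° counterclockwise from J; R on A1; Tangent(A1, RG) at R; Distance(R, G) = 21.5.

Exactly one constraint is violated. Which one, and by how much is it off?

Distance(R, G) = 21.5 — off by 7.70.

T = (0.00, 0.00) ✓; T.y = 0.00, J.y = 0.00 ✓; |TJ| = 38.70 ✓; ∠(QJ, JT) = 90.00° ✓; |QJ| = 11.60 ✓; bearing(Q→R) − bearing(Q→J) = 89.00° ✓; |QR| = 11.60 ✓; ∠(QR, RG) = 90.00° ✓; |RG| = 13.80 ✗.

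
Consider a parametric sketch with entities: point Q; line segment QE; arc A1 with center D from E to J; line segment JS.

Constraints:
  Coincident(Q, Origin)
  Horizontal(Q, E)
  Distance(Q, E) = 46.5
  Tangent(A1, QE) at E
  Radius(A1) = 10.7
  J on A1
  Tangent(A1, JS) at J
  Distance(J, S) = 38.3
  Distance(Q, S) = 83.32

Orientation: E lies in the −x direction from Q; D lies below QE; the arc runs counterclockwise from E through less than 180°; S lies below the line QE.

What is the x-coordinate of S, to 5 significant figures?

-72.799

Q is at the origin; QE is horizontal with |QE| = 46.5 and E on the −x side, so E = (-46.500, 0.0000). A1 meets QE tangentially, so DE is at right angles to QE, so D = E + (0, -10.7) = (-46.500, -10.700). Since DJ ⟂ JS (tangency), |DS| = √(10.7² + 38.3²) = 39.767 regardless of where J sits on A1. So S lies on both circle(Q, 83.32) and circle(D, 39.767); the below-QE intersection is S = (-72.799, -40.529). J is the foot of the tangent from S: J = (-56.134, -6.0444).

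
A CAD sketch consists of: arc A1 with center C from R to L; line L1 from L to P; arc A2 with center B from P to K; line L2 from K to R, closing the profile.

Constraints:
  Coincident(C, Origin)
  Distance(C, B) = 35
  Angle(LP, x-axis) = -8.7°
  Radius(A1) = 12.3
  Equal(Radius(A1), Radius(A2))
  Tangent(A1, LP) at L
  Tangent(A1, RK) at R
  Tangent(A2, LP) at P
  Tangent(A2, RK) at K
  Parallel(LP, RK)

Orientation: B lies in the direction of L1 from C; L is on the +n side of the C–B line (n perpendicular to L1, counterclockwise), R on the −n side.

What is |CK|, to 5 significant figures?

37.098

The slot axis is L1's direction at -8.7°, so u = (cos -8.7°, sin -8.7°) = (0.98849, -0.15126) and n = (−sin -8.7°, cos -8.7°) = (0.15126, 0.98849). C is at the origin and B lies 35.0 along u from C, so B = 35.0·u = (34.597, -5.2941). Tangency of A1 to both parallel lines with radius 12.3 puts L and R at C ± 12.3·n: L = (1.8605, 12.158), R = (-1.8605, -12.158). Equal radii place P and K the same way about B: P = B + 12.3·n = (36.458, 6.8643), K = B − 12.3·n = (32.737, -17.453). Then |CK| = |K − C| = 37.098.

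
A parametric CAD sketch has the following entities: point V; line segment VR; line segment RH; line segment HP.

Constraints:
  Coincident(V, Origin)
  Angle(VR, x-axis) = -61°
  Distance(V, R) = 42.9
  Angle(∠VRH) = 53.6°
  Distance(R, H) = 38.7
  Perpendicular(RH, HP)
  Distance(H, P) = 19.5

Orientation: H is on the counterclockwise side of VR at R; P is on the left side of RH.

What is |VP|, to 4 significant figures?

20.03

V is at the origin; VR runs at -61.0° with length 42.9, so R = 42.9·(cos -61.0°, sin -61.0°) = (20.80, -37.52). ∠VRH = 53.6°, so RH runs at -61.0° + (180° − 53.6°) = 65.40° from the x-axis; with |RH| = 38.7, H = R + 38.7·(cos 65.40°, sin 65.40°) = (36.91, -2.334). RH ⟂ HP; with |HP| = 19.5 on the left of RH, P = H + 19.5·(-0.9092, 0.4163) = (19.18, 5.784). Then |VP| = |P − V| = 20.03.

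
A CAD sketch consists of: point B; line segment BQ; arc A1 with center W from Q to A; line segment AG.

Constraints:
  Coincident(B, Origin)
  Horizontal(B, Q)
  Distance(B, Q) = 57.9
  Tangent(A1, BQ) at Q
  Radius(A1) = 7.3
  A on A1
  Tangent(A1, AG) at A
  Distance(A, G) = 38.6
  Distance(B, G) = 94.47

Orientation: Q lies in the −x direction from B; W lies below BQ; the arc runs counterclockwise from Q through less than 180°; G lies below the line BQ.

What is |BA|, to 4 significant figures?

63.35

Checks: ∠(WQ, QB) = 90.00° ✓; |WQ| = 7.300 ✓; |WA| = 7.300 ✓; ∠(WA, AG) = 90.00° ✓; |AG| = 38.60 ✓; |BG| = 94.47 ✓.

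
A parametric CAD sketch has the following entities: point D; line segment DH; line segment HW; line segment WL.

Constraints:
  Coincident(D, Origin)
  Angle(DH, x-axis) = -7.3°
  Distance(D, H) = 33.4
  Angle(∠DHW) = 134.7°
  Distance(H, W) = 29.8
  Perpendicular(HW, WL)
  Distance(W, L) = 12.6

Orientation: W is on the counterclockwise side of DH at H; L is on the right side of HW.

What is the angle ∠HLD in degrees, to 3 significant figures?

11.4°

∠DHW = 134.7°, so HW runs at -7.3° + (180° − 134.7°) = 38.0° from the x-axis; with |HW| = 29.8, W = H + 29.8·(cos 38.0°, sin 38.0°) = (56.6, 14.1). The perpendicularity gives WL at right angles to HW; with |WL| = 12.6 on the right of HW, L = W + 12.6·(0.616, -0.788) = (64.4, 4.17). Then cos ∠HLD = LH·LD / (|LH||LD|), giving 11.4°.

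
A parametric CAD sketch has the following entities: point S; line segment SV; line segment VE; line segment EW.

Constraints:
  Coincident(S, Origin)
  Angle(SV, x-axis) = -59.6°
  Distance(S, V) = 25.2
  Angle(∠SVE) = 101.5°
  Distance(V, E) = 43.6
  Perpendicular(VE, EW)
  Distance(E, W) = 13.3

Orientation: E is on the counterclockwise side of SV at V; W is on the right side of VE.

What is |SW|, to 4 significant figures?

61.71

∠SVE = 101.5°, so VE runs at -59.6° + (180° − 101.5°) = 18.90° from the x-axis; with |VE| = 43.6, E = V + 43.6·(cos 18.90°, sin 18.90°) = (54.00, -7.613). VE ⟂ EW; with |EW| = 13.3 on the right of VE, W = E + 13.3·(0.3239, -0.9461) = (58.31, -20.20). Then |SW| = |W − S| = 61.71.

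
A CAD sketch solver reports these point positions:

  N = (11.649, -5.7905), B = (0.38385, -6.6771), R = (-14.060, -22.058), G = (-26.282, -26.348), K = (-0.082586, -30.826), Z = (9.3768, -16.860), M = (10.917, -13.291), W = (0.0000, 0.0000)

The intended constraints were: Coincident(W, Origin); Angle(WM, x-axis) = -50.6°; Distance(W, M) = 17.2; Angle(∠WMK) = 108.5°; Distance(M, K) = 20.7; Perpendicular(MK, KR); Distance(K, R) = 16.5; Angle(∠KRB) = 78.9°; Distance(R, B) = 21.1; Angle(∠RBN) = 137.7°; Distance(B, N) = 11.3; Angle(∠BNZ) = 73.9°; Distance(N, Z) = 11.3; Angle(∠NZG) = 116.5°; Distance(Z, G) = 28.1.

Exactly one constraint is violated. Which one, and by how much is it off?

Distance(Z, G) = 28.1 — off by 8.80.

W = (0.00, 0.00) ✓; WM at -50.60° ✓; |WM| = 17.20 ✓; ∠WMK = 108.5° ✓; |MK| = 20.70 ✓; ∠(MK, KR) = 90.00° ✓; |KR| = 16.50 ✓; ∠KRB = 78.90° ✓; |RB| = 21.10 ✓; ∠RBN = 137.7° ✓; |BN| = 11.30 ✓; ∠BNZ = 73.90° ✓; |NZ| = 11.30 ✓; ∠NZG = 116.5° ✓; |ZG| = 36.90 ✗.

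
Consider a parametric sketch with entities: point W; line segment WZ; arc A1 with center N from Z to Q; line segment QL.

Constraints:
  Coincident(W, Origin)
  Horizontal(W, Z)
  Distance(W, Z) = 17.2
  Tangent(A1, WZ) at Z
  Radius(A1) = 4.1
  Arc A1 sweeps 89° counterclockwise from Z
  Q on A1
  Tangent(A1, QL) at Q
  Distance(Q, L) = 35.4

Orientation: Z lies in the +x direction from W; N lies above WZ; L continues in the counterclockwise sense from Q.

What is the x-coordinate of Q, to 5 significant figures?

21.299

W is at the origin; WZ is horizontal with |WZ| = 17.2 and Z on the +x side, so Z = (17.200, 0.0000). A1 meets WZ tangentially, so NZ is at right angles to WZ, so N = Z + (0, 4.1) = (17.200, 4.1000). On A1, Z sits at bearing -90° from N; an 89° counterclockwise sweep puts Q at bearing -1°, so Q = N + 4.1·(cos -1°, sin -1°) = (21.299, 4.0284). So Q.x = 21.299.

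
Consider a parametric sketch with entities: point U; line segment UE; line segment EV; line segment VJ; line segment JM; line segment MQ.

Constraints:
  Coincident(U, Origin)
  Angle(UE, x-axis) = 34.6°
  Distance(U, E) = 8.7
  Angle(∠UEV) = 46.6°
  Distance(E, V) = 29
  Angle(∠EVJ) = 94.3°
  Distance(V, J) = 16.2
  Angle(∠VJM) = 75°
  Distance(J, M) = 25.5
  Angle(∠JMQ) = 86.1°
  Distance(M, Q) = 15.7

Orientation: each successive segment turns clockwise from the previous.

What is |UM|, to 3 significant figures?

5.16

U is at the origin; UE runs at 34.6° with length 8.7, so E = (7.16, 4.94). ∠UEV = 46.6° gives EV at -98.8° from the x-axis; with |EV| = 29.0, V = (2.72, -23.7). ∠EVJ = 94.3° gives VJ at 176° from the x-axis; with |VJ| = 16.2, J = (-13.4, -22.4). ∠VJM = 75.0° gives JM at 70.5° from the x-axis; with |JM| = 25.5, M = (-4.91, 1.59). Then |UM| = |M − U| = 5.16.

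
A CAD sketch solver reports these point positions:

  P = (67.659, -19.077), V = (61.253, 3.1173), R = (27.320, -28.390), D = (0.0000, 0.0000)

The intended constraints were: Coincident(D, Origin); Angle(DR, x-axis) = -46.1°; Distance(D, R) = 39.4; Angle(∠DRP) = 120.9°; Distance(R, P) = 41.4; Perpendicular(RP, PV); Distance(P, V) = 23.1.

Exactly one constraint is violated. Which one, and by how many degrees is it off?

Perpendicular(RP, PV) — off by 3.10°.

D = (0.00, 0.00) ✓; DR at -46.10° ✓; |DR| = 39.40 ✓; ∠DRP = 120.9° ✓; |RP| = 41.40 ✓; ∠(RP, PV) = 93.10° ✗; |PV| = 23.10 ✓.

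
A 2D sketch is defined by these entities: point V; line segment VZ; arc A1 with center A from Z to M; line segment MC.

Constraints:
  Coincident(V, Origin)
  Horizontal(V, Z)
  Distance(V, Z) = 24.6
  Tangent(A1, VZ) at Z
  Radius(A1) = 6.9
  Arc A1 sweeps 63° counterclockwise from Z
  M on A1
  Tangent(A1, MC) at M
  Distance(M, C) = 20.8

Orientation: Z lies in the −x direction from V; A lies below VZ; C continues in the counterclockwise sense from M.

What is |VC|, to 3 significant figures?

46.0

On A1, Z sits at bearing 90° from A; a 63° counterclockwise sweep puts M at bearing 153°, so M = A + 6.9·(cos 153°, sin 153°) = (-30.7, -3.77). The tangent condition forces AM to be normal to MC, so MC runs along (−sin 153°, cos 153°); with |MC| = 20.8, C = (-40.2, -22.3). Then |VC| = |C − V| = 46.0.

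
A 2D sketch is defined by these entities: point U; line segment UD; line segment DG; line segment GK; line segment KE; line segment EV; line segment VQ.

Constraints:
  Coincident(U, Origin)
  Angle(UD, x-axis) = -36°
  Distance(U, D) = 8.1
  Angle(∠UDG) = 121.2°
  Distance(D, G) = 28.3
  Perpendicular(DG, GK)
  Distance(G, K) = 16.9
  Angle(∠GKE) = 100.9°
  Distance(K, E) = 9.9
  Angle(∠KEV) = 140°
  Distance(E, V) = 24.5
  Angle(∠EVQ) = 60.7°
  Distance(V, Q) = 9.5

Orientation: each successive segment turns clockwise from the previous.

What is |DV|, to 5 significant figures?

7.4174

∠GKE = 100.9° gives KE at 96.100° from the x-axis; with |KE| = 9.9, E = (-13.708, -21.704). ∠KEV = 140.0° gives EV at 56.100° from the x-axis; with |EV| = 24.5, V = (-0.043034, -1.3684). Then |DV| = |V − D| = 7.4174.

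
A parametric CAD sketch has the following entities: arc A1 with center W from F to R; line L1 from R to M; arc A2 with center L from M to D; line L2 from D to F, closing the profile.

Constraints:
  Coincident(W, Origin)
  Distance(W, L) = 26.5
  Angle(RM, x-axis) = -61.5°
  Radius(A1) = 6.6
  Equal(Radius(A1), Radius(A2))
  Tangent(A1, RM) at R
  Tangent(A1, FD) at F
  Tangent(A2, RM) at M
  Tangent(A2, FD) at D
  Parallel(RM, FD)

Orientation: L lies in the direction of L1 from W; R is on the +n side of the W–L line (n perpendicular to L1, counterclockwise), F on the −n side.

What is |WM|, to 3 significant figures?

27.3

The slot axis is L1's direction at -61.5°, so u = (cos -61.5°, sin -61.5°) = (0.477, -0.879) and n = (−sin -61.5°, cos -61.5°) = (0.879, 0.477). W is at the origin and L lies 26.5 along u from W, so L = 26.5·u = (12.6, -23.3). Tangency of A1 to both parallel lines with radius 6.6 puts R and F at W ± 6.6·n: R = (5.80, 3.15), F = (-5.80, -3.15). Equal radii place M and D the same way about L: M = L + 6.6·n = (18.4, -20.1), D = L − 6.6·n = (6.84, -26.4). Then |WM| = |M − W| = 27.3.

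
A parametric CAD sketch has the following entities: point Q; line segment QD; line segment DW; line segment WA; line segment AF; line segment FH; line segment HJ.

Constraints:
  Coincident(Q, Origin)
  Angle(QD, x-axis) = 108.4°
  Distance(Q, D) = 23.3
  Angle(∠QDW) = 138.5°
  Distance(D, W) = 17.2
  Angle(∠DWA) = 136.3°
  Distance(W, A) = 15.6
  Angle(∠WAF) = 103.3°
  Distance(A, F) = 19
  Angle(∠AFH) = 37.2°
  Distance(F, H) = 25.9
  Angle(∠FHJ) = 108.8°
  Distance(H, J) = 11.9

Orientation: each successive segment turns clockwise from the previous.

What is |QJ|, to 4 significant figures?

47.96

Q is at the origin; QD runs at 108.4° with length 23.3, so D = (-7.355, 22.11). ∠QDW = 138.5° gives DW at 66.90° from the x-axis; with |DW| = 17.2, W = (-0.6064, 37.93). ∠DWA = 136.3° gives WA at 23.20° from the x-axis; with |WA| = 15.6, A = (13.73, 44.08). ∠WAF = 103.3° gives AF at -53.50° from the x-axis; with |AF| = 19.0, F = (25.03, 28.80). ∠AFH = 37.2° gives FH at 163.7° from the x-axis; with |FH| = 25.9, H = (0.1748, 36.07). ∠FHJ = 108.8° gives HJ at 92.50° from the x-axis; with |HJ| = 11.9, J = (-0.3443, 47.96). Then |QJ| = |J − Q| = 47.96.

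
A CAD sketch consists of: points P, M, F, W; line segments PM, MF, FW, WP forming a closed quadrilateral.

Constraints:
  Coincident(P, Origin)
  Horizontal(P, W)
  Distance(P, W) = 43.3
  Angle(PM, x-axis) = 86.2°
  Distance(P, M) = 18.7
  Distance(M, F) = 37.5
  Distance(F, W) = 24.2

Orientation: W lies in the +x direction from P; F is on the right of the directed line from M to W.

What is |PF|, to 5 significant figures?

25.578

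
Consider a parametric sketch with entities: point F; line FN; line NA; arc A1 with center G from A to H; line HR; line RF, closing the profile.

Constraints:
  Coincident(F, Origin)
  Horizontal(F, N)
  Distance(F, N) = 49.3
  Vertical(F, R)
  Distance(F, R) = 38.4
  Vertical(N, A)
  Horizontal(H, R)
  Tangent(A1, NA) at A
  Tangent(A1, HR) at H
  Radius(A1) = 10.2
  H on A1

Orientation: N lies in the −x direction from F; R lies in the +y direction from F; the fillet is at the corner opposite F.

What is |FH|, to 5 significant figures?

54.803

The virtual corner opposite F is at (-49.300, 38.400). The tangent condition forces GA to be normal to NA and the tangent condition forces GH to be normal to HR, with radius 10.2, so the center G sits 10.2 in from both sides at G = (-39.100, 28.200). That places the tangent points at A = (-49.300, 28.200) on NA and H = (-39.100, 38.400) on HR. Then |FH| = |H − F| = 54.803.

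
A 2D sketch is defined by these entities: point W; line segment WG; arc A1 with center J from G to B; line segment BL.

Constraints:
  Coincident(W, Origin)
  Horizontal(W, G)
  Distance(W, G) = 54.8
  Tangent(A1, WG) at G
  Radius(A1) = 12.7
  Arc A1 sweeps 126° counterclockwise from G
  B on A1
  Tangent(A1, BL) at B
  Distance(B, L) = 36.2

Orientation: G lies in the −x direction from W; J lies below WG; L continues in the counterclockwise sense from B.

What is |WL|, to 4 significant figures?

66.06

W is at the origin; WG is horizontal with |WG| = 54.8 and G on the −x side, so G = (-54.80, 0.000). A1 meets WG tangentially, so JG is at right angles to WG, so J = G + (0, -12.7) = (-54.80, -12.70). On A1, G sits at bearing 90° from J; a 126° counterclockwise sweep puts B at bearing 216°, so B = J + 12.7·(cos 216°, sin 216°) = (-65.07, -20.16). A1 meets BL tangentially, so JB is at right angles to BL, so BL runs along (−sin 216°, cos 216°); with |BL| = 36.2, L = (-43.80, -49.45). Then |WL| = |L − W| = 66.06.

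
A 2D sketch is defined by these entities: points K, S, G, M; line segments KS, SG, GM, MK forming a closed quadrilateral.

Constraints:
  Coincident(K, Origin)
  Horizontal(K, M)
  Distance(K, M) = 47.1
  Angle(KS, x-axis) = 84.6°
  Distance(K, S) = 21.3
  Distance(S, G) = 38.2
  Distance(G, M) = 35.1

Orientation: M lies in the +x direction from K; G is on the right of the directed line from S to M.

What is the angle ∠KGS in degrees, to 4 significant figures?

25.86°

Checks: |SG| = 38.20 ✓; |GM| = 35.10 ✓.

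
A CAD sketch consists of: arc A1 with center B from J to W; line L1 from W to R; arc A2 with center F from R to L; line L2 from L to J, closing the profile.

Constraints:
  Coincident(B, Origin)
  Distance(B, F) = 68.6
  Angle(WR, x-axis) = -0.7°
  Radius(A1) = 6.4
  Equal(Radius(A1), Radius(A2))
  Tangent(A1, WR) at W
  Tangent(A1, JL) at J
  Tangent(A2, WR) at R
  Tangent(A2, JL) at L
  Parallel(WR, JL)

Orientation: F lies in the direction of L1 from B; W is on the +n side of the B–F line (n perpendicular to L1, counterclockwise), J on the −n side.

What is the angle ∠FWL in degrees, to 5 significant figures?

5.2393°

The slot axis is L1's direction at -0.7°, so u = (cos -0.7°, sin -0.7°) = (0.99993, -0.012217) and n = (−sin -0.7°, cos -0.7°) = (0.012217, 0.99993). B is at the origin and F lies 68.6 along u from B, so F = 68.6·u = (68.595, -0.83809). Tangency of A1 to both parallel lines with radius 6.4 puts W and J at B ± 6.4·n: W = (0.078189, 6.3995), J = (-0.078189, -6.3995). Equal radii place R and L the same way about F: R = F + 6.4·n = (68.673, 5.5614), L = F − 6.4·n = (68.517, -7.2376). Then cos ∠FWL = WF·WL / (|WF||WL|), giving 5.2393°.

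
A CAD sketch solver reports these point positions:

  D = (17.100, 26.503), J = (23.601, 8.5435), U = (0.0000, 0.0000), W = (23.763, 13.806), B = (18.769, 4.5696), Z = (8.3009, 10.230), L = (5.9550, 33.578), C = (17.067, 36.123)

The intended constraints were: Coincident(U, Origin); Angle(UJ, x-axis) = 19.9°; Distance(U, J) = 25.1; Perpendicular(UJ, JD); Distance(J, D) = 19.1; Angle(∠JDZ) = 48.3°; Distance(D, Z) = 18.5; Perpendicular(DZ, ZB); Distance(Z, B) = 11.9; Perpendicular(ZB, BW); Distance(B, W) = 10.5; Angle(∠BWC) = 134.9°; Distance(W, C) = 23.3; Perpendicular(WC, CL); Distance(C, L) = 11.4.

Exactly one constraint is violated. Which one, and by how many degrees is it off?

Perpendicular(WC, CL) — off by 3.80°.

U = (0.00, 0.00) ✓; UJ at 19.90° ✓; |UJ| = 25.10 ✓; ∠(UJ, JD) = 90.00° ✓; |JD| = 19.10 ✓; ∠JDZ = 48.30° ✓; |DZ| = 18.50 ✓; ∠(DZ, ZB) = 90.00° ✓; |ZB| = 11.90 ✓; ∠(ZB, BW) = 90.00° ✓; |BW| = 10.50 ✓; ∠BWC = 134.9° ✓; |WC| = 23.30 ✓; ∠(WC, CL) = 86.20° ✗; |CL| = 11.40 ✓.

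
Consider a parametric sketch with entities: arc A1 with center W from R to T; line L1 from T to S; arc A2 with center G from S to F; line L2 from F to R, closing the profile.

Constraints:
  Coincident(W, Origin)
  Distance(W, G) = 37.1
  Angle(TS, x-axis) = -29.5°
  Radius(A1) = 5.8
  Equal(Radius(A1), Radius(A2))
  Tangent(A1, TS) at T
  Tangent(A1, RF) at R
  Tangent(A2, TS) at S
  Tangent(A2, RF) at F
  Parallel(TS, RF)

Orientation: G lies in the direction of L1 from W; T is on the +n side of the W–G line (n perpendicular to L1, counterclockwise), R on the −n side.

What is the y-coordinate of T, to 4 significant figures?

5.048

The slot axis is L1's direction at -29.5°, so u = (cos -29.5°, sin -29.5°) = (0.8704, -0.4924) and n = (−sin -29.5°, cos -29.5°) = (0.4924, 0.8704). W is at the origin and G lies 37.1 along u from W, so G = 37.1·u = (32.29, -18.27). Tangency of A1 to both parallel lines with radius 5.8 puts T and R at W ± 5.8·n: T = (2.856, 5.048), R = (-2.856, -5.048). So T.y = 5.048.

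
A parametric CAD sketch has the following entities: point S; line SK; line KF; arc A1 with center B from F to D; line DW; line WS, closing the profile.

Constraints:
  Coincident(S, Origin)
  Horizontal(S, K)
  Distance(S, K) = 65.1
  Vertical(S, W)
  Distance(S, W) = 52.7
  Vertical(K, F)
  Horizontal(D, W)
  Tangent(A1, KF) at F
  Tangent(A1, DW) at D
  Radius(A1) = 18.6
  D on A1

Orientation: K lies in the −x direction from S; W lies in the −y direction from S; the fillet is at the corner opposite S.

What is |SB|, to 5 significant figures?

57.663

S is at the origin; SK is horizontal with |SK| = 65.1 and K on the −x side, so K = (-65.100, 0.0000). S and W share the same x with |SW| = 52.7 and W on the −y side, so W = (0.0000, -52.700). The virtual corner opposite S is at (-65.100, -52.700). The tangent condition forces BF to be normal to KF and the tangent condition forces BD to be normal to DW, with radius 18.6, so the center B sits 18.6 in from both sides at B = (-46.500, -34.100). Then |SB| = |B − S| = 57.663.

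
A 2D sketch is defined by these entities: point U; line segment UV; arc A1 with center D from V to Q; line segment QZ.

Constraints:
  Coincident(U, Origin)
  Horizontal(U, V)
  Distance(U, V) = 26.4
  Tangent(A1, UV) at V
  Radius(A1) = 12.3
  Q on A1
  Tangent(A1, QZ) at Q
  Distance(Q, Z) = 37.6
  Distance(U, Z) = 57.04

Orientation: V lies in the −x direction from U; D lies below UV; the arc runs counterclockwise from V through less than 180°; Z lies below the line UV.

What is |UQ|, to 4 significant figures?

41.41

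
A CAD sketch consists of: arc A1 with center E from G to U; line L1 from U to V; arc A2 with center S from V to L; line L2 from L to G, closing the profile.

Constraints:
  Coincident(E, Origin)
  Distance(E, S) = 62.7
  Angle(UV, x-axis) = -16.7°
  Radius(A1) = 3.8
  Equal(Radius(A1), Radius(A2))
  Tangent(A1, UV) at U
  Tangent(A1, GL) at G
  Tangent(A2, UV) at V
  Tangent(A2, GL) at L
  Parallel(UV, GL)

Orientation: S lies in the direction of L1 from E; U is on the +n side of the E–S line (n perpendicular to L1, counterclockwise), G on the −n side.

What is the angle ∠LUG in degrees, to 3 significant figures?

83.1°

The slot axis is L1's direction at -16.7°, so u = (cos -16.7°, sin -16.7°) = (0.958, -0.287) and n = (−sin -16.7°, cos -16.7°) = (0.287, 0.958). E is at the origin and S lies 62.7 along u from E, so S = 62.7·u = (60.1, -18.0). Tangency of A1 to both parallel lines with radius 3.8 puts U and G at E ± 3.8·n: U = (1.09, 3.64), G = (-1.09, -3.64). Equal radii place V and L the same way about S: V = S + 3.8·n = (61.1, -14.4), L = S − 3.8·n = (59.0, -21.7). Then cos ∠LUG = UL·UG / (|UL||UG|), giving 83.1°.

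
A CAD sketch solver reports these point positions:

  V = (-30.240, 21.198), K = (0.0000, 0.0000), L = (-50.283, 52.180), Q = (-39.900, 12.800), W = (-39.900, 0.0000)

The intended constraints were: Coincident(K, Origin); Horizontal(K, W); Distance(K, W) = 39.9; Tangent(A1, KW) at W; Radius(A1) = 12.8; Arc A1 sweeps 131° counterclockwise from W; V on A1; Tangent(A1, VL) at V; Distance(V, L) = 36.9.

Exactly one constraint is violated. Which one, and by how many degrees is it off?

Tangent(A1, VL) at V — off by 8.10°.

K = (0.00, 0.00) ✓; K.y = 0.00, W.y = 0.00 ✓; |KW| = 39.90 ✓; ∠(QW, WK) = 90.00° ✓; |QW| = 12.80 ✓; bearing(Q→V) − bearing(Q→W) = 131.0° ✓; |QV| = 12.80 ✓; ∠(QV, VL) = 98.10° ✗; |VL| = 36.90 ✓.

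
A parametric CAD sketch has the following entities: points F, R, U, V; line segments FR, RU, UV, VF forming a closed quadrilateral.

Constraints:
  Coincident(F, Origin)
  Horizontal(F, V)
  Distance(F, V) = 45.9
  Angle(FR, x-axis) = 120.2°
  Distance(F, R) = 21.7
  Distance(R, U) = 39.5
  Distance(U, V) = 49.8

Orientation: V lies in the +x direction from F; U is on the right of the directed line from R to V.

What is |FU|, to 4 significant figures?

19.22

Checks: |RU| = 39.50 ✓; |UV| = 49.80 ✓.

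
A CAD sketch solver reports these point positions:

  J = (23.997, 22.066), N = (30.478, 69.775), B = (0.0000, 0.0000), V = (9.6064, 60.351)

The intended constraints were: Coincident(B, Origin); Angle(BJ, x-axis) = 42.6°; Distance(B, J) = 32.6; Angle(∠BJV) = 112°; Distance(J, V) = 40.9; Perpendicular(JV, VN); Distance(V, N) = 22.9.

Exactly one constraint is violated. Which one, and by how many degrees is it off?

Perpendicular(JV, VN) — off by 3.70°.

B = (0.00, 0.00) ✓; BJ at 42.60° ✓; |BJ| = 32.60 ✓; ∠BJV = 112.0° ✓; |JV| = 40.90 ✓; ∠(JV, VN) = 86.30° ✗; |VN| = 22.90 ✓.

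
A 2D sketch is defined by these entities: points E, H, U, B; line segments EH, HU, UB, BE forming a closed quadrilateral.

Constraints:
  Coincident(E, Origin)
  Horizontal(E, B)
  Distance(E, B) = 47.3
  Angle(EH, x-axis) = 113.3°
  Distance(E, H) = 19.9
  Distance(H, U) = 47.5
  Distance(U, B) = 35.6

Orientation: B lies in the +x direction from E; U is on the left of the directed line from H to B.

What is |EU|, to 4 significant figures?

50.24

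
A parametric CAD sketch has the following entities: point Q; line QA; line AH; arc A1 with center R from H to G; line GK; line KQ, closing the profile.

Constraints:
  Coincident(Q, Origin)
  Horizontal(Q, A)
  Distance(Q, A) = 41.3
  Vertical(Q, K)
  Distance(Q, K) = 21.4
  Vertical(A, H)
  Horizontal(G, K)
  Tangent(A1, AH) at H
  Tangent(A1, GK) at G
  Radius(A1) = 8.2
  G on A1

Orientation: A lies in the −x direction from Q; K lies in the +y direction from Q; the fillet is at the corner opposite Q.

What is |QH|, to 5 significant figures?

43.358

The virtual corner opposite Q is at (-41.300, 21.400). A1 meets AH tangentially, so RH is at right angles to AH and A1 meets GK tangentially, so RG is at right angles to GK, with radius 8.2, so the center R sits 8.2 in from both sides at R = (-33.100, 13.200). That places the tangent points at H = (-41.300, 13.200) on AH and G = (-33.100, 21.400) on GK. Then |QH| = |H − Q| = 43.358.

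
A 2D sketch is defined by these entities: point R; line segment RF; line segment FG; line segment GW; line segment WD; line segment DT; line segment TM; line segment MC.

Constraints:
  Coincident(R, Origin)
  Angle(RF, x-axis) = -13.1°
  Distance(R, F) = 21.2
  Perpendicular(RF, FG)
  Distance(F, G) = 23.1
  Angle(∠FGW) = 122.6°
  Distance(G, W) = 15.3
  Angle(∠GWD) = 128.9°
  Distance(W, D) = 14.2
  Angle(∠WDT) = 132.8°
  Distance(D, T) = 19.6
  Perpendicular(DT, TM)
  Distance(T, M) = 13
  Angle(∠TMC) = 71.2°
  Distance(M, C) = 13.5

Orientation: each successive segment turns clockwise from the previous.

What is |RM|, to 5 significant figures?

3.8757

R is at the origin; RF runs at -13.1° with length 21.2, so F = (20.648, -4.8050). RF ⟂ FG, so FG runs at -103.10°; with |FG| = 23.1, G = (15.413, -27.304). ∠FGW = 122.6° gives GW at -160.50° from the x-axis; with |GW| = 15.3, W = (0.99023, -32.411). ∠GWD = 128.9° gives WD at 148.40° from the x-axis; with |WD| = 14.2, D = (-11.104, -24.970). ∠WDT = 132.8° gives DT at 101.20° from the x-axis; with |DT| = 19.6, T = (-14.911, -5.7438). DT ⟂ TM, so TM runs at 11.200°; with |TM| = 13.0, M = (-2.1589, -3.2187). Then |RM| = |M − R| = 3.8757.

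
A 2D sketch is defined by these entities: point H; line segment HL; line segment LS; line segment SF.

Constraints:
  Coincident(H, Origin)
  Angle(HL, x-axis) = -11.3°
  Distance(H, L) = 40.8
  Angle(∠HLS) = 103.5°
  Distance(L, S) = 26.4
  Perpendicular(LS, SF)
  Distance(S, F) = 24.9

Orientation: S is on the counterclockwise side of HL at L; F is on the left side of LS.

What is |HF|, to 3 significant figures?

38.8

∠HLS = 103.5°, so LS runs at -11.3° + (180° − 103.5°) = 65.2° from the x-axis; with |LS| = 26.4, S = L + 26.4·(cos 65.2°, sin 65.2°) = (51.1, 16.0). The perpendicularity gives SF at right angles to LS; with |SF| = 24.9 on the left of LS, F = S + 24.9·(-0.908, 0.419) = (28.5, 26.4). Then |HF| = |F − H| = 38.8.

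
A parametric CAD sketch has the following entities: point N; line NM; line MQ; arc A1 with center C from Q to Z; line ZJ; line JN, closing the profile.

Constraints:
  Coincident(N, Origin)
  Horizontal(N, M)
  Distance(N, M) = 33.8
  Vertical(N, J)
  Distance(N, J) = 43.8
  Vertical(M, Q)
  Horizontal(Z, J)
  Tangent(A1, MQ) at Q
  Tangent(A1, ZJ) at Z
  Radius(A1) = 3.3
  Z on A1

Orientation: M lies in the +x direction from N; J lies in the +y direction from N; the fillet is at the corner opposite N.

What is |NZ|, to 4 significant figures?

53.37

The virtual corner opposite N is at (33.80, 43.80). A1 meets MQ tangentially, so CQ is at right angles to MQ and the tangent condition forces CZ to be normal to ZJ, with radius 3.3, so the center C sits 3.3 in from both sides at C = (30.50, 40.50). That places the tangent points at Q = (33.80, 40.50) on MQ and Z = (30.50, 43.80) on ZJ. Then |NZ| = |Z − N| = 53.37.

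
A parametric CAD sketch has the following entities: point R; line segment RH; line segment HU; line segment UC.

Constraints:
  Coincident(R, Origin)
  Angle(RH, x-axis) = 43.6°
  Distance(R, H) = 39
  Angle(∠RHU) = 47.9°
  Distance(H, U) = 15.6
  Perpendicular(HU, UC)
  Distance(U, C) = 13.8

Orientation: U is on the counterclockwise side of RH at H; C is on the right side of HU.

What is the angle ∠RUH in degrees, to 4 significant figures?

110.0°

R is at the origin; RH runs at 43.6° with length 39.0, so H = 39.0·(cos 43.6°, sin 43.6°) = (28.24, 26.90). ∠RHU = 47.9°, so HU runs at 43.6° + (180° − 47.9°) = 175.7° from the x-axis; with |HU| = 15.6, U = H + 15.6·(cos 175.7°, sin 175.7°) = (12.69, 28.06). Then cos ∠RUH = UR·UH / (|UR||UH|), giving 110.0°.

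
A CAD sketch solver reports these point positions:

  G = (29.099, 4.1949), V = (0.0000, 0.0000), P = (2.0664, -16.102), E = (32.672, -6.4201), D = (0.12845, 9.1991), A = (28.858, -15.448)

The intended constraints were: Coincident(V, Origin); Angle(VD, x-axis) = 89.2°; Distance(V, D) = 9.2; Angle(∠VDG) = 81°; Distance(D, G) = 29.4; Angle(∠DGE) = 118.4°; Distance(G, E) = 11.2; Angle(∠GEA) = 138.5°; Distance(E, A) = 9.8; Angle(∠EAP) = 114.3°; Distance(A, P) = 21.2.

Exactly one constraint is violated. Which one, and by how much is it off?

Distance(A, P) = 21.2 — off by 5.60.

V = (0.00, 0.00) ✓; VD at 89.20° ✓; |VD| = 9.200 ✓; ∠VDG = 81.00° ✓; |DG| = 29.40 ✓; ∠DGE = 118.4° ✓; |GE| = 11.20 ✓; ∠GEA = 138.5° ✓; |EA| = 9.800 ✓; ∠EAP = 114.3° ✓; |AP| = 26.80 ✗.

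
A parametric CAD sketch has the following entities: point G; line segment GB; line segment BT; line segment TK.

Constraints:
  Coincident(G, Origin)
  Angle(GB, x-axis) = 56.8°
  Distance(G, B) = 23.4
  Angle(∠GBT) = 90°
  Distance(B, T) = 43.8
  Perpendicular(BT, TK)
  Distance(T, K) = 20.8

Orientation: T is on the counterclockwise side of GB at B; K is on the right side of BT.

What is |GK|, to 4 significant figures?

62.23

∠GBT = 90.0°, so BT runs at 56.8° + (180° − 90.0°) = 146.8° from the x-axis; with |BT| = 43.8, T = B + 43.8·(cos 146.8°, sin 146.8°) = (-23.84, 43.56). BT ⟂ TK; with |TK| = 20.8 on the right of BT, K = T + 20.8·(0.5476, 0.8368) = (-12.45, 60.97). Then |GK| = |K − G| = 62.23.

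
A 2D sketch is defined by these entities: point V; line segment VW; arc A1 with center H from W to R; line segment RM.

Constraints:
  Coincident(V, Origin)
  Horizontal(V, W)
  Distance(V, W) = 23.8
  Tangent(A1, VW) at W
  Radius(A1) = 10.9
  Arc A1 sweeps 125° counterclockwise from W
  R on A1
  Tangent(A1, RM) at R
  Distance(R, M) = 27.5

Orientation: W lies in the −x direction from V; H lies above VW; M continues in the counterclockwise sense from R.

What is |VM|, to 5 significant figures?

50.135

V is at the origin; VW is horizontal with |VW| = 23.8 and W on the −x side, so W = (-23.800, 0.0000). A1 meets VW tangentially, so HW is at right angles to VW, so H = W + (0, 10.9) = (-23.800, 10.900). On A1, W sits at bearing -90° from H; a 125° counterclockwise sweep puts R at bearing 35°, so R = H + 10.9·(cos 35°, sin 35°) = (-14.871, 17.152). Tangency of A1 to RM means the radius HR is perpendicular to RM, so RM runs along (−sin 35°, cos 35°); with |RM| = 27.5, M = (-30.645, 39.679). Then |VM| = |M − V| = 50.135.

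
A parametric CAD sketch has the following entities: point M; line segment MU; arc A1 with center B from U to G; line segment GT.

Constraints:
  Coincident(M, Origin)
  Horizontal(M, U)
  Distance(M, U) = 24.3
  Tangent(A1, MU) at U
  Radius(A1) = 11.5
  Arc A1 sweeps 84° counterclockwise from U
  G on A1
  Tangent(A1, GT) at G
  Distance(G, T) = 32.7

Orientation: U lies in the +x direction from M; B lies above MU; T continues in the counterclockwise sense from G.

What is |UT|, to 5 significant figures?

45.322

M is at the origin; M and U share the same y with |MU| = 24.3 and U on the +x side, so U = (24.300, 0.0000). Tangency of A1 to MU means the radius BU is perpendicular to MU, so B = U + (0, 11.5) = (24.300, 11.500). On A1, U sits at bearing -90° from B; an 84° counterclockwise sweep puts G at bearing -6°, so G = B + 11.5·(cos -6°, sin -6°) = (35.737, 10.298). Since A1 is tangent to GT there, BG ⟂ GT, so GT runs along (−sin -6°, cos -6°); with |GT| = 32.7, T = (39.155, 42.819). Then |UT| = |T − U| = 45.322.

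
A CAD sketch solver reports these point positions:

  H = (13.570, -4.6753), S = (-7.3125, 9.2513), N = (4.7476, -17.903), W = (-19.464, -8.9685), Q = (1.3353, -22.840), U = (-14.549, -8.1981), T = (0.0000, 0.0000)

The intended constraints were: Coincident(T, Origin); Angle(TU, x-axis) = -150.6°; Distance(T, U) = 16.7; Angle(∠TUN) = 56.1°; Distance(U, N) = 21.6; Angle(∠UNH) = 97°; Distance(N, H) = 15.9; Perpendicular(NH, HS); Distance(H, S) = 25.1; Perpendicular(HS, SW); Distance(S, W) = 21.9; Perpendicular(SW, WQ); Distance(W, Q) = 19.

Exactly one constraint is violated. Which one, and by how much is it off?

Distance(W, Q) = 19 — off by 6.00.

T = (0.00, 0.00) ✓; TU at -150.6° ✓; |TU| = 16.70 ✓; ∠TUN = 56.10° ✓; |UN| = 21.60 ✓; ∠UNH = 97.00° ✓; |NH| = 15.90 ✓; ∠(NH, HS) = 90.00° ✓; |HS| = 25.10 ✓; ∠(HS, SW) = 90.00° ✓; |SW| = 21.90 ✓; ∠(SW, WQ) = 90.00° ✓; |WQ| = 25.00 ✗.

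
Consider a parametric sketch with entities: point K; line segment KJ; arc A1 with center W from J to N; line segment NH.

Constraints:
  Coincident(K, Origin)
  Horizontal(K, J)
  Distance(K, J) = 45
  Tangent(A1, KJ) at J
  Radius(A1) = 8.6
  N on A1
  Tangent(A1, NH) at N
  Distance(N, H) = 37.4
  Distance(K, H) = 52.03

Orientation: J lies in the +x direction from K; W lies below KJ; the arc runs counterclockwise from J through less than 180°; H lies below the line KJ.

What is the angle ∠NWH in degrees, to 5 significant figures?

77.050°

Checks: K.y = 0.00, J.y = 0.00 ✓; |WN| = 8.600 ✓; ∠(WN, NH) = 90.00° ✓; |NH| = 37.40 ✓; |KH| = 52.03 ✓.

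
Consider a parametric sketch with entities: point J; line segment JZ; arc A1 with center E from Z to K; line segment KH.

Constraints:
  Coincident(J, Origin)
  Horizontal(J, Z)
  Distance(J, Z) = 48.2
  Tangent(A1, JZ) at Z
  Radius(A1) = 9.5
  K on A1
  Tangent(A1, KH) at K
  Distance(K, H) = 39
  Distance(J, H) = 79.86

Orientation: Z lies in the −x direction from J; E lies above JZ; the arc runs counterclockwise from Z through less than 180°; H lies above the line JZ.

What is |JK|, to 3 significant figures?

43.7

J is at the origin; JZ is horizontal with |JZ| = 48.2 and Z on the −x side, so Z = (-48.2, 0.00). A1 meets JZ tangentially, so EZ is at right angles to JZ, so E = Z + (0, 9.5) = (-48.2, 9.50). Since EK ⟂ KH (tangency), |EH| = √(9.5² + 39.0²) = 40.1 regardless of where K sits on A1. So H lies on both circle(J, 79.86) and circle(E, 40.1); the above-JZ intersection is H = (-65.5, 45.7). K is the foot of the tangent from H: K = (-40.8, 15.5).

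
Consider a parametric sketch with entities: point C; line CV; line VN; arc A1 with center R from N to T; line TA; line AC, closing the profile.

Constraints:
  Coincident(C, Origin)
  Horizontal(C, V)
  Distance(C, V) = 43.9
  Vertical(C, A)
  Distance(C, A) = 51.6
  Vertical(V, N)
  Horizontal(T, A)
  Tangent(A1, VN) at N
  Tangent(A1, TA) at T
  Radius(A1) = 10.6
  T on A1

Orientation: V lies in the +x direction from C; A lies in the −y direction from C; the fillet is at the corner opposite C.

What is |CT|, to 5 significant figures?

61.412

The virtual corner opposite C is at (43.900, -51.600). Tangency of A1 to VN means the radius RN is perpendicular to VN and the tangent condition forces RT to be normal to TA, with radius 10.6, so the center R sits 10.6 in from both sides at R = (33.300, -41.000). That places the tangent points at N = (43.900, -41.000) on VN and T = (33.300, -51.600) on TA. Then |CT| = |T − C| = 61.412.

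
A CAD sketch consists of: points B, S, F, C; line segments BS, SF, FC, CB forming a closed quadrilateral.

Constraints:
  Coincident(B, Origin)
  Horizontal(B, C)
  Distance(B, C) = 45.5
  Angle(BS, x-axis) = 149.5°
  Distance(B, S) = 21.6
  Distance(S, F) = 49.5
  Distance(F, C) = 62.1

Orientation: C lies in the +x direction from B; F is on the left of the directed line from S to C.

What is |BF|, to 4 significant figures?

52.18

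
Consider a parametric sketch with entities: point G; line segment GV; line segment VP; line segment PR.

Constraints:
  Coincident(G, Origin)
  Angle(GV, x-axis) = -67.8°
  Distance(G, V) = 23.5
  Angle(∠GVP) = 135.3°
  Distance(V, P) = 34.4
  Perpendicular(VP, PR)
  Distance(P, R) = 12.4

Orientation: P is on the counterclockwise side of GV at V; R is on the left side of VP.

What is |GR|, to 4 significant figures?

51.27

G is at the origin; GV runs at -67.8° with length 23.5, so V = 23.5·(cos -67.8°, sin -67.8°) = (8.879, -21.76). ∠GVP = 135.3°, so VP runs at -67.8° + (180° − 135.3°) = -23.10° from the x-axis; with |VP| = 34.4, P = V + 34.4·(cos -23.10°, sin -23.10°) = (40.52, -35.25). VP ⟂ PR; with |PR| = 12.4 on the left of VP, R = P + 12.4·(0.3923, 0.9198) = (45.39, -23.85). Then |GR| = |R − G| = 51.27.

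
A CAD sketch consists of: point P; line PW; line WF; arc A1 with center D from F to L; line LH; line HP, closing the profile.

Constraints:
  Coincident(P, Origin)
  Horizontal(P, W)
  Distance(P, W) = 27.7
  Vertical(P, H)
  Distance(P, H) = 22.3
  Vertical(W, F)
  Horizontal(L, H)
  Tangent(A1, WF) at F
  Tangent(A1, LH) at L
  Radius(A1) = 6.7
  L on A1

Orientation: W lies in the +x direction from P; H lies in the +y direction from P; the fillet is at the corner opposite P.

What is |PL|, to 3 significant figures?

30.6

P is at the origin; P and W share the same y with |PW| = 27.7 and W on the +x side, so W = (27.7, 0.00). PH is vertical with |PH| = 22.3 and H on the +y side, so H = (0.00, 22.3). The virtual corner opposite P is at (27.7, 22.3). The tangent condition forces DF to be normal to WF and tangency of A1 to LH means the radius DL is perpendicular to LH, with radius 6.7, so the center D sits 6.7 in from both sides at D = (21.0, 15.6). That places the tangent points at F = (27.7, 15.6) on WF and L = (21.0, 22.3) on LH. Then |PL| = |L − P| = 30.6.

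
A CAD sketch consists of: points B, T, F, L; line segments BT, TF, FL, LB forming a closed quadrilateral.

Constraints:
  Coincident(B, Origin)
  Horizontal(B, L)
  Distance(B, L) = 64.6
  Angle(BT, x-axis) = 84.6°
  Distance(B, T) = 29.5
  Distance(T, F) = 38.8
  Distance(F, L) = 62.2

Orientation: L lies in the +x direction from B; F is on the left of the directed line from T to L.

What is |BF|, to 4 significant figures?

62.99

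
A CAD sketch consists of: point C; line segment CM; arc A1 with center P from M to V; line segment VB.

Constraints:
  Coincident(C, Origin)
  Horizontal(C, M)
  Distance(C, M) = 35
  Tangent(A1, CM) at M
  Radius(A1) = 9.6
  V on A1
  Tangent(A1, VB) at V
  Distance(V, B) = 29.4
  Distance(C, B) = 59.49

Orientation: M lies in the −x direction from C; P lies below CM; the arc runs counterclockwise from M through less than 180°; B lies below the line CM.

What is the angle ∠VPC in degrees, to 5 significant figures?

163.77°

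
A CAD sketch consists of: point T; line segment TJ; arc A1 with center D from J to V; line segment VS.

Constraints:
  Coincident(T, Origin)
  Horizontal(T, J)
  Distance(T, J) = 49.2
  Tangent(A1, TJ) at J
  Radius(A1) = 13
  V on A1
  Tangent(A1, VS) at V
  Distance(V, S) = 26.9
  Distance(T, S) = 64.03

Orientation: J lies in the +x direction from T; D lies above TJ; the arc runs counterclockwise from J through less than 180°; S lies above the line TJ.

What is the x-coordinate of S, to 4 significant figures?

47.59

T is at the origin; T and J share the same y with |TJ| = 49.2 and J on the +x side, so J = (49.20, 0.000). Tangency of A1 to TJ means the radius DJ is perpendicular to TJ, so D = J + (0, 13) = (49.20, 13.00). Since DV ⟂ VS (tangency), |DS| = √(13.0² + 26.9²) = 29.88 regardless of where V sits on A1. So S lies on both circle(T, 64.03) and circle(D, 29.88); the above-TJ intersection is S = (47.59, 42.83). V is the foot of the tangent from S: V = (60.58, 19.28).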